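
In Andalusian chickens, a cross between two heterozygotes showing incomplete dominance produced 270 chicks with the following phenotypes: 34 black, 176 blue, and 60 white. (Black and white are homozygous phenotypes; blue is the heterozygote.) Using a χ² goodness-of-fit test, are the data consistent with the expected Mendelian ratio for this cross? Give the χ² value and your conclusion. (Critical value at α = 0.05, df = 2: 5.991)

29.911; not consistent

With incomplete dominance, a heterozygote × heterozygote cross gives a 1:2:1 phenotypic ratio.
Total ratio parts = 4. Expected numbers out of 270:
  black: 270 × 1/4 = 67.5
  blue: 270 × 2/4 = 135
  white: 270 × 1/4 = 67.5
χ² = Σ (O − E)² / E
  black: (34 − 67.5)² / 67.5 = 16.6259
  blue: (176 − 135)² / 135 = 12.4519
  white: (60 − 67.5)² / 67.5 = 0.8333
χ² = 16.6259 + 12.4519 + 0.8333 = 29.9111 ≈ 29.911
Degrees of freedom = 3 − 1 = 2; critical value at α = 0.05 is 5.991.
Since 29.911 > 5.991, we reject the null hypothesis — the data do not fit the 1:2:1 ratio.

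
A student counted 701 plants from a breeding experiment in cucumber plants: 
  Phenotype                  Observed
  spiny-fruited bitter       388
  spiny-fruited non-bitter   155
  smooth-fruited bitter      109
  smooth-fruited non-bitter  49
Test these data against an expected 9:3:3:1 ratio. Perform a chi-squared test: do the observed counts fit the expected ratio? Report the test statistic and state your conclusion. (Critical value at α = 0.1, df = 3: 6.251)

8.770; not consistent

Total ratio parts = 16. Expected numbers out of 701:
  spiny-fruited bitter: 701 × 9/16 = 394.3125
  spiny-fruited non-bitter: 701 × 3/16 = 131.4375
  smooth-fruited bitter: 701 × 3/16 = 131.4375
  smooth-fruited non-bitter: 701 × 1/16 = 43.8125
χ² = Σ (O − E)² / E
  spiny-fruited bitter: (388 − 394.3125)² / 394.3125 = 0.1011
  spiny-fruited non-bitter: (155 − 131.4375)² / 131.4375 = 4.2240
  smooth-fruited bitter: (109 − 131.4375)² / 131.4375 = 3.8303
  smooth-fruited non-bitter: (49 − 43.8125)² / 43.8125 = 0.6142
χ² = 0.1011 + 4.2240 + 3.8303 + 0.6142 = 8.7696 ≈ 8.770
Degrees of freedom = 4 − 1 = 3; critical value at α = 0.1 is 6.251.
Since 8.770 > 6.251, we reject the null hypothesis — the data do not fit the 9:3:3:1 ratio.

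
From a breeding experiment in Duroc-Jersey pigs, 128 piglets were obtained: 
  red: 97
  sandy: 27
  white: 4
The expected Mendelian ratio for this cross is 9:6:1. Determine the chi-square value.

Total ratio parts = 16. Expected numbers out of 128:
  red: 128 × 9/16 = 72
  sandy: 128 × 6/16 = 48
  white: 128 × 1/16 = 8
χ² = Σ (O − E)² / E
  red: (97 − 72)² / 72 = 8.6806
  sandy: (27 − 48)² / 48 = 9.1875
  white: (4 − 8)² / 8 = 2.0000
χ² = 8.6806 + 9.1875 + 2.0000 = 19.8681 ≈ 19.868

19.868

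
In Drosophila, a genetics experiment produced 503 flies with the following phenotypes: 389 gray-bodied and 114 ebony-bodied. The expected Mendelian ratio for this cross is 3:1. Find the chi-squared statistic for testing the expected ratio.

Expected counts for N = 503 under a 3:1 ratio (total parts = 4):
  gray-bodied: 503 × 3/4 = 377.25
  ebony-bodied: 503 × 1/4 = 125.75
χ² = Σ (O − E)² / E
  gray-bodied: (389 − 377.25)² / 377.25 = 0.3660
  ebony-bodied: (114 − 125.75)² / 125.75 = 1.0979
χ² = 0.3660 + 1.0979 = 1.4639 ≈ 1.464

1.464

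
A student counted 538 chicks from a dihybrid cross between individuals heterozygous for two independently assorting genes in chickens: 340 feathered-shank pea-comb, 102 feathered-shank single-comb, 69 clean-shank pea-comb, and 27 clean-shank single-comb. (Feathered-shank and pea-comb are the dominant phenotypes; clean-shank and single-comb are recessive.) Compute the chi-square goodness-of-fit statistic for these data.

16.006

A dihybrid F₂ with independent assortment and complete dominance at both loci gives a 9:3:3:1 phenotypic ratio.
Under the 9:3:3:1 hypothesis (Σ ratio = 16, N = 538):
  feathered-shank pea-comb: 538 × 9/16 = 302.625
  feathered-shank single-comb: 538 × 3/16 = 100.875
  clean-shank pea-comb: 538 × 3/16 = 100.875
  clean-shank single-comb: 538 × 1/16 = 33.625
χ² = Σ (O − E)² / E
  feathered-shank pea-comb: (340 − 302.625)² / 302.625 = 4.6159
  feathered-shank single-comb: (102 − 100.875)² / 100.875 = 0.0125
  clean-shank pea-comb: (69 − 100.875)² / 100.875 = 10.0720
  clean-shank single-comb: (27 − 33.625)² / 33.625 = 1.3053
χ² = 4.6159 + 0.0125 + 10.0720 + 1.3053 = 16.0057 ≈ 16.006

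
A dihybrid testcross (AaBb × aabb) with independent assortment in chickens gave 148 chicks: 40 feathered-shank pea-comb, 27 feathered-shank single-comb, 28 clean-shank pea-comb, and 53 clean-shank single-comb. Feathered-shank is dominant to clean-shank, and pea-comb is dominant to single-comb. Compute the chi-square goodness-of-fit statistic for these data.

A dihybrid testcross with independent assortment gives a 1:1:1:1 ratio.
Total ratio parts = 4. Expected numbers out of 148:
  feathered-shank pea-comb: 148 × 1/4 = 37
  feathered-shank single-comb: 148 × 1/4 = 37
  clean-shank pea-comb: 148 × 1/4 = 37
  clean-shank single-comb: 148 × 1/4 = 37
χ² = Σ (O − E)² / E
  feathered-shank pea-comb: (40 − 37)² / 37 = 0.2432
  feathered-shank single-comb: (27 − 37)² / 37 = 2.7027
  clean-shank pea-comb: (28 − 37)² / 37 = 2.1892
  clean-shank single-comb: (53 − 37)² / 37 = 6.9189
χ² = 0.2432 + 2.7027 + 2.1892 + 6.9189 = 12.054

12.054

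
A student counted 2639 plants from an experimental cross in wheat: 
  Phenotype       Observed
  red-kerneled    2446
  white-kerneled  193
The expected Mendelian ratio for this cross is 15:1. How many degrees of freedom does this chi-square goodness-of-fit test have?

A goodness-of-fit test with 2 phenotype classes has df = 2 − 1 = 1.

1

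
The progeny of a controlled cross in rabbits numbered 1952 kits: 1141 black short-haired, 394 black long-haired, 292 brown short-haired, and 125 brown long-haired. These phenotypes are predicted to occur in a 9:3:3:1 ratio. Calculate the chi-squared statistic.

The 9:3:3:1 ratio has 16 parts, so with N = 1952 the expected counts are:
  black short-haired: 1952 × 9/16 = 1098
  black long-haired: 1952 × 3/16 = 366
  brown short-haired: 1952 × 3/16 = 366
  brown long-haired: 1952 × 1/16 = 122
χ² = Σ (O − E)² / E
  black short-haired: (1141 − 1098)² / 1098 = 1.6840
  black long-haired: (394 − 366)² / 366 = 2.1421
  brown short-haired: (292 − 366)² / 366 = 14.9617
  brown long-haired: (125 − 122)² / 122 = 0.0738
χ² = 1.6840 + 2.1421 + 14.9617 + 0.0738 = 18.8616 ≈ 18.862

18.862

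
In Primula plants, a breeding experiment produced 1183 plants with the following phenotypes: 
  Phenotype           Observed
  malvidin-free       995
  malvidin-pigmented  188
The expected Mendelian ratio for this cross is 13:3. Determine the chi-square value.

Total ratio parts = 16. Expected numbers out of 1183:
  malvidin-free: 1183 × 13/16 = 961.1875
  malvidin-pigmented: 1183 × 3/16 = 221.8125
χ² = Σ (O − E)² / E
  malvidin-free: (995 − 961.1875)² / 961.1875 = 1.1895
  malvidin-pigmented: (188 − 221.8125)² / 221.8125 = 5.1543
χ² = 1.1895 + 5.1543 = 6.3438 ≈ 6.344

6.344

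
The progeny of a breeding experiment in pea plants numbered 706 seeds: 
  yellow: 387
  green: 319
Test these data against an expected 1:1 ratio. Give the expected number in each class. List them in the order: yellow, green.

353, 353

Under the 1:1 hypothesis (Σ ratio = 2, N = 706):
  yellow: 706 × 1/2 = 353
  green: 706 × 1/2 = 353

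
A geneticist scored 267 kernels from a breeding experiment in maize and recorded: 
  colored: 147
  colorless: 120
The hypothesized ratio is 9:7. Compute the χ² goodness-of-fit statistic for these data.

Total ratio parts = 16. Expected numbers out of 267:
  colored: 267 × 9/16 = 150.1875
  colorless: 267 × 7/16 = 116.8125
χ² = Σ (O − E)² / E
  colored: (147 − 150.1875)² / 150.1875 = 0.0676
  colorless: (120 − 116.8125)² / 116.8125 = 0.0870
χ² = 0.0676 + 0.0870 = 0.1546 ≈ 0.155

0.155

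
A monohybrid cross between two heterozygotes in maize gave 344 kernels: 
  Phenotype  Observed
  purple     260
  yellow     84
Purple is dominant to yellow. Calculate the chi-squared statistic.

0.062

For a monohybrid cross between heterozygotes with complete dominance, the expected phenotypic ratio is 3:1.
Expected counts for N = 344 under a 3:1 ratio (total parts = 4):
  purple: 344 × 3/4 = 258
  yellow: 344 × 1/4 = 86
χ² = Σ (O − E)² / E
  purple: (260 − 258)² / 258 = 0.0155
  yellow: (84 − 86)² / 86 = 0.0465
χ² = 0.0155 + 0.0465 = 0.062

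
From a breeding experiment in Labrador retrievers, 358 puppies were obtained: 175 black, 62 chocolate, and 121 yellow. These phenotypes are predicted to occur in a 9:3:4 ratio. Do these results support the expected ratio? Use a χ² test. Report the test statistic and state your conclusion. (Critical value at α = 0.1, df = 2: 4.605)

14.932; not consistent

Expected counts for N = 358 under a 9:3:4 ratio (total parts = 16):
  black: 358 × 9/16 = 201.375
  chocolate: 358 × 3/16 = 67.125
  yellow: 358 × 4/16 = 89.5
χ² = Σ (O − E)² / E
  black: (175 − 201.375)² / 201.375 = 3.4545
  chocolate: (62 − 67.125)² / 67.125 = 0.3913
  yellow: (121 − 89.5)² / 89.5 = 11.0866
χ² = 3.4545 + 0.3913 + 11.0866 = 14.9324 ≈ 14.932
Degrees of freedom = 3 − 1 = 2; critical value at α = 0.1 is 4.605.
Since 14.932 > 4.605, we reject the null hypothesis — the data do not fit the 9:3:4 ratio.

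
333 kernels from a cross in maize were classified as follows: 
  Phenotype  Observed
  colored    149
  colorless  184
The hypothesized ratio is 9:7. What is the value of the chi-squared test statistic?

Under the 9:7 hypothesis (Σ ratio = 16, N = 333):
  colored: 333 × 9/16 = 187.3125
  colorless: 333 × 7/16 = 145.6875
χ² = Σ (O − E)² / E
  colored: (149 − 187.3125)² / 187.3125 = 7.8364
  colorless: (184 − 145.6875)² / 145.6875 = 10.0753
χ² = 7.8364 + 10.0753 = 17.9117 ≈ 17.912

17.912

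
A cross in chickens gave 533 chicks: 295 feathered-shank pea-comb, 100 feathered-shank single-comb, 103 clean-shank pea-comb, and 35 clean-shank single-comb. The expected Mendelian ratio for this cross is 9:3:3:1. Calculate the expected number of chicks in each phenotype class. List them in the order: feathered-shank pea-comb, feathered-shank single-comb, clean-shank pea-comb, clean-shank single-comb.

Expected counts for N = 533 under a 9:3:3:1 ratio (total parts = 16):
  feathered-shank pea-comb: 533 × 9/16 = 299.8125
  feathered-shank single-comb: 533 × 3/16 = 99.9375
  clean-shank pea-comb: 533 × 3/16 = 99.9375
  clean-shank single-comb: 533 × 1/16 = 33.3125

299.8125, 99.9375, 99.9375, 33.3125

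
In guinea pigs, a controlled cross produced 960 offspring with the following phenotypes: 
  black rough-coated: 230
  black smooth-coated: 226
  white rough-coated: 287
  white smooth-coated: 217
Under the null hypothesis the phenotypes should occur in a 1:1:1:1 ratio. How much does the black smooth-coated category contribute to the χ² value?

The 1:1:1:1 ratio has 4 parts, so with N = 960 the expected counts are:
  black rough-coated: 960 × 1/4 = 240
  black smooth-coated: 960 × 1/4 = 240
  white rough-coated: 960 × 1/4 = 240
  white smooth-coated: 960 × 1/4 = 240
Contribution of black smooth-coated: (226 − 240)² / 240 = 0.8167

0.817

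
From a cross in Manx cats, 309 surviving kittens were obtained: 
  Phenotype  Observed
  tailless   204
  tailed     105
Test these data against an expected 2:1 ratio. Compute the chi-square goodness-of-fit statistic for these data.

0.058

Total ratio parts = 3. Expected numbers out of 309:
  tailless: 309 × 2/3 = 206
  tailed: 309 × 1/3 = 103
χ² = Σ (O − E)² / E
  tailless: (204 − 206)² / 206 = 0.0194
  tailed: (105 − 103)² / 103 = 0.0388
χ² = 0.0194 + 0.0388 = 0.0582 ≈ 0.058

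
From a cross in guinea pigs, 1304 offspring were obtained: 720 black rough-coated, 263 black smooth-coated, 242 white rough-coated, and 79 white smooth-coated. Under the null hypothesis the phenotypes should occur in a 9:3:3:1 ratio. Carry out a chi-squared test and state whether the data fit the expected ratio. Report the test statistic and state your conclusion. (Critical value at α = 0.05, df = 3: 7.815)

The 9:3:3:1 ratio has 16 parts, so with N = 1304 the expected counts are:
  black rough-coated: 1304 × 9/16 = 733.5
  black smooth-coated: 1304 × 3/16 = 244.5
  white rough-coated: 1304 × 3/16 = 244.5
  white smooth-coated: 1304 × 1/16 = 81.5
χ² = Σ (O − E)² / E
  black rough-coated: (720 − 733.5)² / 733.5 = 0.2485
  black smooth-coated: (263 − 244.5)² / 244.5 = 1.3998
  white rough-coated: (242 − 244.5)² / 244.5 = 0.0256
  white smooth-coated: (79 − 81.5)² / 81.5 = 0.0767
χ² = 0.2485 + 1.3998 + 0.0256 + 0.0767 = 1.7506 ≈ 1.751
Degrees of freedom = 4 − 1 = 3; critical value at α = 0.05 is 7.815.
Since 1.751 < 7.815, we fail to reject the null hypothesis — the data are consistent with the 9:3:3:1 ratio.

1.751; consistent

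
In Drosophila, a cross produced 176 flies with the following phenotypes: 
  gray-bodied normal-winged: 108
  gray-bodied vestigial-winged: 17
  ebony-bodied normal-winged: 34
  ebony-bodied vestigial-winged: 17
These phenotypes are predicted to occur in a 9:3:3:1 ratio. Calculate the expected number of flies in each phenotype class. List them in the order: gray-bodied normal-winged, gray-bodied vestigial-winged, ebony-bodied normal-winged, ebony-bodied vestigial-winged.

99, 33, 33, 11

Expected counts for N = 176 under a 9:3:3:1 ratio (total parts = 16):
  gray-bodied normal-winged: 176 × 9/16 = 99
  gray-bodied vestigial-winged: 176 × 3/16 = 33
  ebony-bodied normal-winged: 176 × 3/16 = 33
  ebony-bodied vestigial-winged: 176 × 1/16 = 11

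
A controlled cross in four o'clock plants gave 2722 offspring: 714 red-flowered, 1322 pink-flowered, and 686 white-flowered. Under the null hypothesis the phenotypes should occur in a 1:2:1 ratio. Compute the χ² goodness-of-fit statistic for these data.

Total ratio parts = 4. Expected numbers out of 2722:
  red-flowered: 2722 × 1/4 = 680.5
  pink-flowered: 2722 × 2/4 = 1361
  white-flowered: 2722 × 1/4 = 680.5
χ² = Σ (O − E)² / E
  red-flowered: (714 − 680.5)² / 680.5 = 1.6492
  pink-flowered: (1322 − 1361)² / 1361 = 1.1176
  white-flowered: (686 − 680.5)² / 680.5 = 0.0445
χ² = 1.6492 + 1.1176 + 0.0445 = 2.8113 ≈ 2.811

2.811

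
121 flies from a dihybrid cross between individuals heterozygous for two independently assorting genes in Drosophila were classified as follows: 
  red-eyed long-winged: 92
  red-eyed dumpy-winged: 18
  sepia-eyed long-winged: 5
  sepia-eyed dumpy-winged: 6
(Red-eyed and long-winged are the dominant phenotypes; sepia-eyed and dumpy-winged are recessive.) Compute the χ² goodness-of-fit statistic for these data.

23.500

A dihybrid F₂ with independent assortment and complete dominance at both loci gives a 9:3:3:1 phenotypic ratio.
The 9:3:3:1 ratio has 16 parts, so with N = 121 the expected counts are:
  red-eyed long-winged: 121 × 9/16 = 68.0625
  red-eyed dumpy-winged: 121 × 3/16 = 22.6875
  sepia-eyed long-winged: 121 × 3/16 = 22.6875
  sepia-eyed dumpy-winged: 121 × 1/16 = 7.5625
χ² = Σ (O − E)² / E
  red-eyed long-winged: (92 − 68.0625)² / 68.0625 = 8.4188
  red-eyed dumpy-winged: (18 − 22.6875)² / 22.6875 = 0.9685
  sepia-eyed long-winged: (5 − 22.6875)² / 22.6875 = 13.7894
  sepia-eyed dumpy-winged: (6 − 7.5625)² / 7.5625 = 0.3228
χ² = 8.4188 + 0.9685 + 13.7894 + 0.3228 = 23.4995 ≈ 23.500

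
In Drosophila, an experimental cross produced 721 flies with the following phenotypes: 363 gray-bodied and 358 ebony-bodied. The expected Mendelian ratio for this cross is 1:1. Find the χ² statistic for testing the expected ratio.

Under the 1:1 hypothesis (Σ ratio = 2, N = 721):
  gray-bodied: 721 × 1/2 = 360.5
  ebony-bodied: 721 × 1/2 = 360.5
χ² = Σ (O − E)² / E
  gray-bodied: (363 − 360.5)² / 360.5 = 0.0173
  ebony-bodied: (358 − 360.5)² / 360.5 = 0.0173
χ² = 0.0173 + 0.0173 = 0.0346 ≈ 0.035

0.035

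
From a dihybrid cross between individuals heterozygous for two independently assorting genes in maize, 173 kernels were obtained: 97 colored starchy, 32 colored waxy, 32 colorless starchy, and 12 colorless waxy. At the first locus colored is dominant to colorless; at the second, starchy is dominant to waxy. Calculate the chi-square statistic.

A dihybrid F₂ with independent assortment and complete dominance at both loci gives a 9:3:3:1 phenotypic ratio.
Under the 9:3:3:1 hypothesis (Σ ratio = 16, N = 173):
  colored starchy: 173 × 9/16 = 97.3125
  colored waxy: 173 × 3/16 = 32.4375
  colorless starchy: 173 × 3/16 = 32.4375
  colorless waxy: 173 × 1/16 = 10.8125
χ² = Σ (O − E)² / E
  colored starchy: (97 − 97.3125)² / 97.3125 = 0.0010
  colored waxy: (32 − 32.4375)² / 32.4375 = 0.0059
  colorless starchy: (32 − 32.4375)² / 32.4375 = 0.0059
  colorless waxy: (12 − 10.8125)² / 10.8125 = 0.1304
χ² = 0.0010 + 0.0059 + 0.0059 + 0.1304 = 0.1432 ≈ 0.143

0.143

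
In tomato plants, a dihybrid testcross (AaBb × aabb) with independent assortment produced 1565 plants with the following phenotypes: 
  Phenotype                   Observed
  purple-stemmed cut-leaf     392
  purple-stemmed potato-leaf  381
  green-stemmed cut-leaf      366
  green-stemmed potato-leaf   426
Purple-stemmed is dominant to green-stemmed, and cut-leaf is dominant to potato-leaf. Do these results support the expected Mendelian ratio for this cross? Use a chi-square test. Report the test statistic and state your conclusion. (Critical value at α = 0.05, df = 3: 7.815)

4.986; consistent

A dihybrid testcross with independent assortment gives a 1:1:1:1 ratio.
Total ratio parts = 4. Expected numbers out of 1565:
  purple-stemmed cut-leaf: 1565 × 1/4 = 391.25
  purple-stemmed potato-leaf: 1565 × 1/4 = 391.25
  green-stemmed cut-leaf: 1565 × 1/4 = 391.25
  green-stemmed potato-leaf: 1565 × 1/4 = 391.25
χ² = Σ (O − E)² / E
  purple-stemmed cut-leaf: (392 − 391.25)² / 391.25 = 0.0014
  purple-stemmed potato-leaf: (381 − 391.25)² / 391.25 = 0.2685
  green-stemmed cut-leaf: (366 − 391.25)² / 391.25 = 1.6296
  green-stemmed potato-leaf: (426 − 391.25)² / 391.25 = 3.0864
χ² = 0.0014 + 0.2685 + 1.6296 + 3.0864 = 4.9859 ≈ 4.986
Degrees of freedom = 4 − 1 = 3; critical value at α = 0.05 is 7.815.
Since 4.986 < 7.815, we fail to reject the null hypothesis — the data are consistent with the 1:1:1:1 ratio.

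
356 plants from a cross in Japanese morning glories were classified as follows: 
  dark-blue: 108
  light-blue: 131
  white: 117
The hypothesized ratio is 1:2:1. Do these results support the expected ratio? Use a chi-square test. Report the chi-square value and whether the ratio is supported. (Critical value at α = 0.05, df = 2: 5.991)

25.275; not consistent

Under the 1:2:1 hypothesis (Σ ratio = 4, N = 356):
  dark-blue: 356 × 1/4 = 89
  light-blue: 356 × 2/4 = 178
  white: 356 × 1/4 = 89
χ² = Σ (O − E)² / E
  dark-blue: (108 − 89)² / 89 = 4.0562
  light-blue: (131 − 178)² / 178 = 12.4101
  white: (117 − 89)² / 89 = 8.8090
χ² = 4.0562 + 12.4101 + 8.8090 = 25.2753 ≈ 25.275
Degrees of freedom = 3 − 1 = 2; critical value at α = 0.05 is 5.991.
Since 25.275 > 5.991, we reject the null hypothesis — the data do not fit the 1:2:1 ratio.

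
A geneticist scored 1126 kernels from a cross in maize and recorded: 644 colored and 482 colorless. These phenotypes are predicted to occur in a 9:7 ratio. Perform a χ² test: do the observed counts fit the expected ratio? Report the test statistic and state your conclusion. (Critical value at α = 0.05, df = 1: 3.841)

0.407; consistent

Expected counts for N = 1126 under a 9:7 ratio (total parts = 16):
  colored: 1126 × 9/16 = 633.375
  colorless: 1126 × 7/16 = 492.625
χ² = Σ (O − E)² / E
  colored: (644 − 633.375)² / 633.375 = 0.1782
  colorless: (482 − 492.625)² / 492.625 = 0.2292
χ² = 0.1782 + 0.2292 = 0.4074 ≈ 0.407
Degrees of freedom = 2 − 1 = 1; critical value at α = 0.05 is 3.841.
Since 0.407 < 3.841, we fail to reject the null hypothesis — the data are consistent with the 9:7 ratio.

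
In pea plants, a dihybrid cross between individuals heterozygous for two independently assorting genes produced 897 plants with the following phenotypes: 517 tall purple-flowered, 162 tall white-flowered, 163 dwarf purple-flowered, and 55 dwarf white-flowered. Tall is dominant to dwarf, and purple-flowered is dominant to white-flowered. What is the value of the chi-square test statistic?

0.714

A dihybrid F₂ with independent assortment and complete dominance at both loci gives a 9:3:3:1 phenotypic ratio.
The 9:3:3:1 ratio has 16 parts, so with N = 897 the expected counts are:
  tall purple-flowered: 897 × 9/16 = 504.5625
  tall white-flowered: 897 × 3/16 = 168.1875
  dwarf purple-flowered: 897 × 3/16 = 168.1875
  dwarf white-flowered: 897 × 1/16 = 56.0625
χ² = Σ (O − E)² / E
  tall purple-flowered: (517 − 504.5625)² / 504.5625 = 0.3066
  tall white-flowered: (162 − 168.1875)² / 168.1875 = 0.2276
  dwarf purple-flowered: (163 − 168.1875)² / 168.1875 = 0.1600
  dwarf white-flowered: (55 − 56.0625)² / 56.0625 = 0.0201
χ² = 0.3066 + 0.2276 + 0.1600 + 0.0201 = 0.7143 ≈ 0.714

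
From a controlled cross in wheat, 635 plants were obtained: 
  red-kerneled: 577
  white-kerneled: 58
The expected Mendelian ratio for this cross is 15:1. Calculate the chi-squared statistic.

The 15:1 ratio has 16 parts, so with N = 635 the expected counts are:
  red-kerneled: 635 × 15/16 = 595.3125
  white-kerneled: 635 × 1/16 = 39.6875
χ² = Σ (O − E)² / E
  red-kerneled: (577 − 595.3125)² / 595.3125 = 0.5633
  white-kerneled: (58 − 39.6875)² / 39.6875 = 8.4497
χ² = 0.5633 + 8.4497 = 9.013

9.013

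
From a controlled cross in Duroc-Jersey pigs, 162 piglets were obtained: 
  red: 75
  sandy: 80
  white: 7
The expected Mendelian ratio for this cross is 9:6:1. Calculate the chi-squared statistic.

9.918

Total ratio parts = 16. Expected numbers out of 162:
  red: 162 × 9/16 = 91.125
  sandy: 162 × 6/16 = 60.75
  white: 162 × 1/16 = 10.125
χ² = Σ (O − E)² / E
  red: (75 − 91.125)² / 91.125 = 2.8534
  sandy: (80 − 60.75)² / 60.75 = 6.0998
  white: (7 − 10.125)² / 10.125 = 0.9645
χ² = 2.8534 + 6.0998 + 0.9645 = 9.9177 ≈ 9.918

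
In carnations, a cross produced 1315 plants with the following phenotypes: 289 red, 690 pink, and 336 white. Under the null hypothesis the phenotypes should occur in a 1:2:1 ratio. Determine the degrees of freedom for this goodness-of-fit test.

2

A goodness-of-fit test with 3 phenotype classes has df = 3 − 1 = 2.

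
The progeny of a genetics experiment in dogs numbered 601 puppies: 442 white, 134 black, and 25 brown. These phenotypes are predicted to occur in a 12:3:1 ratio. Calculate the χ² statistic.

8.402

Total ratio parts = 16. Expected numbers out of 601:
  white: 601 × 12/16 = 450.75
  black: 601 × 3/16 = 112.6875
  brown: 601 × 1/16 = 37.5625
χ² = Σ (O − E)² / E
  white: (442 − 450.75)² / 450.75 = 0.1699
  black: (134 − 112.6875)² / 112.6875 = 4.0308
  brown: (25 − 37.5625)² / 37.5625 = 4.2014
χ² = 0.1699 + 4.0308 + 4.2014 = 8.4021 ≈ 8.402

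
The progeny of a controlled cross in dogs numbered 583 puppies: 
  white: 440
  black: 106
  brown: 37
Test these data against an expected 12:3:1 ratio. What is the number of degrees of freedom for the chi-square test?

A goodness-of-fit test with 3 phenotype classes has df = 3 − 1 = 2.

2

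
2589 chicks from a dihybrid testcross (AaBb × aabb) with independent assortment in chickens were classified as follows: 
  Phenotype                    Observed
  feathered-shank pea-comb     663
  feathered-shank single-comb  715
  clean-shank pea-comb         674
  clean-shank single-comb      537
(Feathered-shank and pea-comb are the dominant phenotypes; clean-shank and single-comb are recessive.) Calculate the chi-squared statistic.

A dihybrid testcross with independent assortment gives a 1:1:1:1 ratio.
The 1:1:1:1 ratio has 4 parts, so with N = 2589 the expected counts are:
  feathered-shank pea-comb: 2589 × 1/4 = 647.25
  feathered-shank single-comb: 2589 × 1/4 = 647.25
  clean-shank pea-comb: 2589 × 1/4 = 647.25
  clean-shank single-comb: 2589 × 1/4 = 647.25
χ² = Σ (O − E)² / E
  feathered-shank pea-comb: (663 − 647.25)² / 647.25 = 0.3833
  feathered-shank single-comb: (715 − 647.25)² / 647.25 = 7.0916
  clean-shank pea-comb: (674 − 647.25)² / 647.25 = 1.1055
  clean-shank single-comb: (537 − 647.25)² / 647.25 = 18.7795
χ² = 0.3833 + 7.0916 + 1.1055 + 18.7795 = 27.3599 ≈ 27.360

27.360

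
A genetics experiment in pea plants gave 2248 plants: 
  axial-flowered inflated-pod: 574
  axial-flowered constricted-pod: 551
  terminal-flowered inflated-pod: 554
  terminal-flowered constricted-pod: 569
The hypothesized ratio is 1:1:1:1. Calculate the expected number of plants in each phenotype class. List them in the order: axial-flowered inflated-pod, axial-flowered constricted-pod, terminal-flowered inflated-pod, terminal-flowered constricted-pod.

562, 562, 562, 562

Total ratio parts = 4. Expected numbers out of 2248:
  axial-flowered inflated-pod: 2248 × 1/4 = 562
  axial-flowered constricted-pod: 2248 × 1/4 = 562
  terminal-flowered inflated-pod: 2248 × 1/4 = 562
  terminal-flowered constricted-pod: 2248 × 1/4 = 562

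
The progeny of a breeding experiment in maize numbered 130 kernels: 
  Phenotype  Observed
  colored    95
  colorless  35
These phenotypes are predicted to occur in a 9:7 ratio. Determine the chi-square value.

14.957

Expected counts for N = 130 under a 9:7 ratio (total parts = 16):
  colored: 130 × 9/16 = 73.125
  colorless: 130 × 7/16 = 56.875
χ² = Σ (O − E)² / E
  colored: (95 − 73.125)² / 73.125 = 6.5438
  colorless: (35 − 56.875)² / 56.875 = 8.4135
χ² = 6.5438 + 8.4135 = 14.9573 ≈ 14.957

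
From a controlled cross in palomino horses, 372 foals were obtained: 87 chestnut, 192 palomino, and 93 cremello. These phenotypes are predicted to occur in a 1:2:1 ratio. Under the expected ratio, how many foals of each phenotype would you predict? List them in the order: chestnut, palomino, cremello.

93, 186, 93

The 1:2:1 ratio has 4 parts, so with N = 372 the expected counts are:
  chestnut: 372 × 1/4 = 93
  palomino: 372 × 2/4 = 186
  cremello: 372 × 1/4 = 93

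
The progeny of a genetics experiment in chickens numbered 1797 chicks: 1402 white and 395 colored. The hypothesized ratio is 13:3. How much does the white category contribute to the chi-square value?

Total ratio parts = 16. Expected numbers out of 1797:
  white: 1797 × 13/16 = 1460.0625
  colored: 1797 × 3/16 = 336.9375
Contribution of white: (1402 − 1460.0625)² / 1460.0625 = 2.3090

2.309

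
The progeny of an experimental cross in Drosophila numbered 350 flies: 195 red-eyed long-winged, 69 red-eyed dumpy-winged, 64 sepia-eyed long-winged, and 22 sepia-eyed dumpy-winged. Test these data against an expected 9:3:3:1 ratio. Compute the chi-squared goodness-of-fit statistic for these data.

Expected counts for N = 350 under a 9:3:3:1 ratio (total parts = 16):
  red-eyed long-winged: 350 × 9/16 = 196.875
  red-eyed dumpy-winged: 350 × 3/16 = 65.625
  sepia-eyed long-winged: 350 × 3/16 = 65.625
  sepia-eyed dumpy-winged: 350 × 1/16 = 21.875
χ² = Σ (O − E)² / E
  red-eyed long-winged: (195 − 196.875)² / 196.875 = 0.0179
  red-eyed dumpy-winged: (69 − 65.625)² / 65.625 = 0.1736
  sepia-eyed long-winged: (64 − 65.625)² / 65.625 = 0.0402
  sepia-eyed dumpy-winged: (22 − 21.875)² / 21.875 = 0.0007
χ² = 0.0179 + 0.1736 + 0.0402 + 0.0007 = 0.2324 ≈ 0.232

0.232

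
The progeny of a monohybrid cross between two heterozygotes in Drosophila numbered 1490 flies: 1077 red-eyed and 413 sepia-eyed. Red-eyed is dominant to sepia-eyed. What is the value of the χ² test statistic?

For a monohybrid cross between heterozygotes with complete dominance, the expected phenotypic ratio is 3:1.
Expected counts for N = 1490 under a 3:1 ratio (total parts = 4):
  red-eyed: 1490 × 3/4 = 1117.5
  sepia-eyed: 1490 × 1/4 = 372.5
χ² = Σ (O − E)² / E
  red-eyed: (1077 − 1117.5)² / 1117.5 = 1.4678
  sepia-eyed: (413 − 372.5)² / 372.5 = 4.4034
χ² = 1.4678 + 4.4034 = 5.8712 ≈ 5.871

5.871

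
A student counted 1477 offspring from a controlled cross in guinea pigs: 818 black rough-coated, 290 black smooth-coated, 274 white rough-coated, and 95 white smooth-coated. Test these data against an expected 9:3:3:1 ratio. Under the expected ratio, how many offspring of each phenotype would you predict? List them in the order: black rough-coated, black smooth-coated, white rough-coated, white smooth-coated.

830.8125, 276.9375, 276.9375, 92.3125

Total ratio parts = 16. Expected numbers out of 1477:
  black rough-coated: 1477 × 9/16 = 830.8125
  black smooth-coated: 1477 × 3/16 = 276.9375
  white rough-coated: 1477 × 3/16 = 276.9375
  white smooth-coated: 1477 × 1/16 = 92.3125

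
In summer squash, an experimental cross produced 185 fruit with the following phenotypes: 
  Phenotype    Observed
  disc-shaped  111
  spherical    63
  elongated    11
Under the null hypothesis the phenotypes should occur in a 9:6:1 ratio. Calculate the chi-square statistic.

1.076

The 9:6:1 ratio has 16 parts, so with N = 185 the expected counts are:
  disc-shaped: 185 × 9/16 = 104.0625
  spherical: 185 × 6/16 = 69.375
  elongated: 185 × 1/16 = 11.5625
χ² = Σ (O − E)² / E
  disc-shaped: (111 − 104.0625)² / 104.0625 = 0.4625
  spherical: (63 − 69.375)² / 69.375 = 0.5858
  elongated: (11 − 11.5625)² / 11.5625 = 0.0274
χ² = 0.4625 + 0.5858 + 0.0274 = 1.0757 ≈ 1.076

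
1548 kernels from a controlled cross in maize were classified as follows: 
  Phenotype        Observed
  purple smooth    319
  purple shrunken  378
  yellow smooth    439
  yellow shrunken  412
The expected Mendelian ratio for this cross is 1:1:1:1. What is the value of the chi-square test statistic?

20.760

Total ratio parts = 4. Expected numbers out of 1548:
  purple smooth: 1548 × 1/4 = 387
  purple shrunken: 1548 × 1/4 = 387
  yellow smooth: 1548 × 1/4 = 387
  yellow shrunken: 1548 × 1/4 = 387
χ² = Σ (O − E)² / E
  purple smooth: (319 − 387)² / 387 = 11.9483
  purple shrunken: (378 − 387)² / 387 = 0.2093
  yellow smooth: (439 − 387)² / 387 = 6.9871
  yellow shrunken: (412 − 387)² / 387 = 1.6150
χ² = 11.9483 + 0.2093 + 6.9871 + 1.6150 = 20.7597 ≈ 20.760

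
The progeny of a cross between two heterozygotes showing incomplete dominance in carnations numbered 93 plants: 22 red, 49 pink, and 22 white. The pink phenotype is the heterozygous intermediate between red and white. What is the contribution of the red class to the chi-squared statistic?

With incomplete dominance, a heterozygote × heterozygote cross gives a 1:2:1 phenotypic ratio.
Expected counts for N = 93 under a 1:2:1 ratio (total parts = 4):
  red: 93 × 1/4 = 23.25
  pink: 93 × 2/4 = 46.5
  white: 93 × 1/4 = 23.25
Contribution of red: (22 − 23.25)² / 23.25 = 0.0672

0.067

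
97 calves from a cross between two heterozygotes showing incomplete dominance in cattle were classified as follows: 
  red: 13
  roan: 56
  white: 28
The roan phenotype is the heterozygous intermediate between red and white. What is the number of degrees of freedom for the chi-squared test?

2

With incomplete dominance, a heterozygote × heterozygote cross gives a 1:2:1 phenotypic ratio.
A goodness-of-fit test with 3 phenotype classes has df = 3 − 1 = 2.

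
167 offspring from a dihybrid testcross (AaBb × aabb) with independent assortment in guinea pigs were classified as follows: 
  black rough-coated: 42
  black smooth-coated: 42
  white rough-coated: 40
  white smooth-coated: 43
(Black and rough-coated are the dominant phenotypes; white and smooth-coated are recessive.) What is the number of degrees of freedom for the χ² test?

A dihybrid testcross with independent assortment gives a 1:1:1:1 ratio.
A goodness-of-fit test with 4 phenotype classes has df = 4 − 1 = 3.

3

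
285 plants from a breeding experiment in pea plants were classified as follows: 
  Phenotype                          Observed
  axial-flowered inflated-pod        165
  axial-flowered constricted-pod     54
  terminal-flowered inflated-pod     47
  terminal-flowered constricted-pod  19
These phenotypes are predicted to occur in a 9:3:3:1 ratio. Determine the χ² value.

0.998

Total ratio parts = 16. Expected numbers out of 285:
  axial-flowered inflated-pod: 285 × 9/16 = 160.3125
  axial-flowered constricted-pod: 285 × 3/16 = 53.4375
  terminal-flowered inflated-pod: 285 × 3/16 = 53.4375
  terminal-flowered constricted-pod: 285 × 1/16 = 17.8125
χ² = Σ (O − E)² / E
  axial-flowered inflated-pod: (165 − 160.3125)² / 160.3125 = 0.1371
  axial-flowered constricted-pod: (54 − 53.4375)² / 53.4375 = 0.0059
  terminal-flowered inflated-pod: (47 − 53.4375)² / 53.4375 = 0.7755
  terminal-flowered constricted-pod: (19 − 17.8125)² / 17.8125 = 0.0792
χ² = 0.1371 + 0.0059 + 0.7755 + 0.0792 = 0.9977 ≈ 0.998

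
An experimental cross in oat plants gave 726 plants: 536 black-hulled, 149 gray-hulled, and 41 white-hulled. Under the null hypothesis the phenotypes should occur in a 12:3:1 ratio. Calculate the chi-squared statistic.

Under the 12:3:1 hypothesis (Σ ratio = 16, N = 726):
  black-hulled: 726 × 12/16 = 544.5
  gray-hulled: 726 × 3/16 = 136.125
  white-hulled: 726 × 1/16 = 45.375
χ² = Σ (O − E)² / E
  black-hulled: (536 − 544.5)² / 544.5 = 0.1327
  gray-hulled: (149 − 136.125)² / 136.125 = 1.2177
  white-hulled: (41 − 45.375)² / 45.375 = 0.4218
χ² = 0.1327 + 1.2177 + 0.4218 = 1.7722 ≈ 1.772

1.772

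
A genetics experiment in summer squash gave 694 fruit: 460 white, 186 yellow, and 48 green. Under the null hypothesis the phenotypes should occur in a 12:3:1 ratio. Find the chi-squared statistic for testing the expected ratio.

Total ratio parts = 16. Expected numbers out of 694:
  white: 694 × 12/16 = 520.5
  yellow: 694 × 3/16 = 130.125
  green: 694 × 1/16 = 43.375
χ² = Σ (O − E)² / E
  white: (460 − 520.5)² / 520.5 = 7.0322
  yellow: (186 − 130.125)² / 130.125 = 23.9924
  green: (48 − 43.375)² / 43.375 = 0.4932
χ² = 7.0322 + 23.9924 + 0.4932 = 31.5178 ≈ 31.518

31.518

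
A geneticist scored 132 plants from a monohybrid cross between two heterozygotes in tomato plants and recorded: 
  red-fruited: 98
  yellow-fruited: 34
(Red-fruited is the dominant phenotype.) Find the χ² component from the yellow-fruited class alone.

For a monohybrid cross between heterozygotes with complete dominance, the expected phenotypic ratio is 3:1.
The 3:1 ratio has 4 parts, so with N = 132 the expected counts are:
  red-fruited: 132 × 3/4 = 99
  yellow-fruited: 132 × 1/4 = 33
Contribution of yellow-fruited: (34 − 33)² / 33 = 0.0303

0.030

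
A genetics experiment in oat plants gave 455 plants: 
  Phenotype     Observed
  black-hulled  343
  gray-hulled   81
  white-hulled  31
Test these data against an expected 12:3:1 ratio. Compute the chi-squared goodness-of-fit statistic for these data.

0.458

Under the 12:3:1 hypothesis (Σ ratio = 16, N = 455):
  black-hulled: 455 × 12/16 = 341.25
  gray-hulled: 455 × 3/16 = 85.3125
  white-hulled: 455 × 1/16 = 28.4375
χ² = Σ (O − E)² / E
  black-hulled: (343 − 341.25)² / 341.25 = 0.0090
  gray-hulled: (81 − 85.3125)² / 85.3125 = 0.2180
  white-hulled: (31 − 28.4375)² / 28.4375 = 0.2309
χ² = 0.0090 + 0.2180 + 0.2309 = 0.4579 ≈ 0.458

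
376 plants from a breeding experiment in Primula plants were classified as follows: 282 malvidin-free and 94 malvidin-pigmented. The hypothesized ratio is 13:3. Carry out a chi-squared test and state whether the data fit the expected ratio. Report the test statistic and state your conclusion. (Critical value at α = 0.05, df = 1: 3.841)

9.641; not consistent

Total ratio parts = 16. Expected numbers out of 376:
  malvidin-free: 376 × 13/16 = 305.5
  malvidin-pigmented: 376 × 3/16 = 70.5
χ² = Σ (O − E)² / E
  malvidin-free: (282 − 305.5)² / 305.5 = 1.8077
  malvidin-pigmented: (94 − 70.5)² / 70.5 = 7.8333
χ² = 1.8077 + 7.8333 = 9.641
Degrees of freedom = 2 − 1 = 1; critical value at α = 0.05 is 3.841.
Since 9.641 > 3.841, we reject the null hypothesis — the data do not fit the 13:3 ratio.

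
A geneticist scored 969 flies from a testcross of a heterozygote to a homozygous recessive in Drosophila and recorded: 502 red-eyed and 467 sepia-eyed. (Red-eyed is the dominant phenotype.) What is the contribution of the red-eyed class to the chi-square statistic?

0.632

A testcross of a heterozygote (Aa × aa) gives a 1:1 phenotypic ratio.
Expected counts for N = 969 under a 1:1 ratio (total parts = 2):
  red-eyed: 969 × 1/2 = 484.5
  sepia-eyed: 969 × 1/2 = 484.5
Contribution of red-eyed: (502 − 484.5)² / 484.5 = 0.6321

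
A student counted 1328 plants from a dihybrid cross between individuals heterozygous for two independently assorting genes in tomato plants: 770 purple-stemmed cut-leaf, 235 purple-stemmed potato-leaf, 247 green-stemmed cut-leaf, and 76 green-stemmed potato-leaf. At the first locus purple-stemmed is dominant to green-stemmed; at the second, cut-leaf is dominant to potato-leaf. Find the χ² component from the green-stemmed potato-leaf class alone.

A dihybrid F₂ with independent assortment and complete dominance at both loci gives a 9:3:3:1 phenotypic ratio.
Expected counts for N = 1328 under a 9:3:3:1 ratio (total parts = 16):
  purple-stemmed cut-leaf: 1328 × 9/16 = 747
  purple-stemmed potato-leaf: 1328 × 3/16 = 249
  green-stemmed cut-leaf: 1328 × 3/16 = 249
  green-stemmed potato-leaf: 1328 × 1/16 = 83
Contribution of green-stemmed potato-leaf: (76 − 83)² / 83 = 0.5904

0.590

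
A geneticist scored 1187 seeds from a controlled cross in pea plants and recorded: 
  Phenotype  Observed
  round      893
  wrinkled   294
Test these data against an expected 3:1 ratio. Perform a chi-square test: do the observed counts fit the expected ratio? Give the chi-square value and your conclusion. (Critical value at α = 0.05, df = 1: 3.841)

0.034; consistent

Under the 3:1 hypothesis (Σ ratio = 4, N = 1187):
  round: 1187 × 3/4 = 890.25
  wrinkled: 1187 × 1/4 = 296.75
χ² = Σ (O − E)² / E
  round: (893 − 890.25)² / 890.25 = 0.0085
  wrinkled: (294 − 296.75)² / 296.75 = 0.0255
χ² = 0.0085 + 0.0255 = 0.034
Degrees of freedom = 2 − 1 = 1; critical value at α = 0.05 is 3.841.
Since 0.034 < 3.841, we fail to reject the null hypothesis — the data are consistent with the 3:1 ratio.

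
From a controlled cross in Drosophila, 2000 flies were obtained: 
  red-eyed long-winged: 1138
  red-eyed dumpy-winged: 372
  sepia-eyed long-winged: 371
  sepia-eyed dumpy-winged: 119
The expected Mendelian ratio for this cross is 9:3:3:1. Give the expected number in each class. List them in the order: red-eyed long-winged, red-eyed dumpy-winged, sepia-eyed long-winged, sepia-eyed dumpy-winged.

1125, 375, 375, 125

Under the 9:3:3:1 hypothesis (Σ ratio = 16, N = 2000):
  red-eyed long-winged: 2000 × 9/16 = 1125
  red-eyed dumpy-winged: 2000 × 3/16 = 375
  sepia-eyed long-winged: 2000 × 3/16 = 375
  sepia-eyed dumpy-winged: 2000 × 1/16 = 125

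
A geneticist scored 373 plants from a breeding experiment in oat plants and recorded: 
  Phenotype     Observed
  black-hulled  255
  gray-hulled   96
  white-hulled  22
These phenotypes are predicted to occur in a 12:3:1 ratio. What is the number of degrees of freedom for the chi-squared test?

A goodness-of-fit test with 3 phenotype classes has df = 3 − 1 = 2.

2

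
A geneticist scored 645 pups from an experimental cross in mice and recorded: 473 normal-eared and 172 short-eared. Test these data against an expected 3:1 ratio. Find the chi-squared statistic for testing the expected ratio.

Under the 3:1 hypothesis (Σ ratio = 4, N = 645):
  normal-eared: 645 × 3/4 = 483.75
  short-eared: 645 × 1/4 = 161.25
χ² = Σ (O − E)² / E
  normal-eared: (473 − 483.75)² / 483.75 = 0.2389
  short-eared: (172 − 161.25)² / 161.25 = 0.7167
χ² = 0.2389 + 0.7167 = 0.9556 ≈ 0.956

0.956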